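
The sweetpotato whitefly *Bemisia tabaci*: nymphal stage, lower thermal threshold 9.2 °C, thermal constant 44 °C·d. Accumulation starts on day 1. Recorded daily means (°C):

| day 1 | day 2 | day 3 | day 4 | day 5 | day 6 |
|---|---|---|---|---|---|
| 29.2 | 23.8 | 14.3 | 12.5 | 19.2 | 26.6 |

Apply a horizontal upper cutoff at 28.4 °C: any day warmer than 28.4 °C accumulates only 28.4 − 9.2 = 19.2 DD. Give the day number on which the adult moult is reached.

day 5

Daily DD above 9.2 °C (capped at 19.2): 19.2, 14.6, 5.1, 3.3, 10.0, 17.4.
Cumulative: 19.2, 33.8, 38.9, 42.2, 52.2, 69.6.
The total first reaches 44 DD on day 5.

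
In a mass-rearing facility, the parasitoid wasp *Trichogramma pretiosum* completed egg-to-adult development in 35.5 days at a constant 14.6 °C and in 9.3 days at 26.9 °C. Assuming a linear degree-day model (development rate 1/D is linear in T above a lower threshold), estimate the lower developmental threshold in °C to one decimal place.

Linear rate model ⇒ the product D·(T − T_b) is constant across temperatures.
35.5·(14.6 − T_b) = 9.3·(26.9 − T_b)
T_b = (35.5·14.6 − 9.3·26.9) / (35.5 − 9.3) = 268.13 / 26.2 = 10.234 °C ≈ 10.2 °C.

10.2 °C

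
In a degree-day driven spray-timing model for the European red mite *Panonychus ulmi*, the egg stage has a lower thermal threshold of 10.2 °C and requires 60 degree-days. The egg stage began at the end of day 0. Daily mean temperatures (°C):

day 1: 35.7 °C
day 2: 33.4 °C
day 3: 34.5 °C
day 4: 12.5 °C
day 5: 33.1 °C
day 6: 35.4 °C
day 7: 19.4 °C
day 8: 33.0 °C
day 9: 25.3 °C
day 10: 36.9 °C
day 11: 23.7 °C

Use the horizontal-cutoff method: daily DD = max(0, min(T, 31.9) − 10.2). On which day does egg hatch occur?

Daily DD above 10.2 °C (capped at 21.7): 21.7, 21.7, 21.7, 2.3, 21.7, 21.7, 9.2, 21.7, 15.1, 21.7, 13.5.
Cumulative: 21.7, 43.4, 65.1, 67.4, 89.1, 110.8, 120.0, 141.7, 156.8, 178.5, 192.0.
The total first reaches 60 DD on day 3.

day 3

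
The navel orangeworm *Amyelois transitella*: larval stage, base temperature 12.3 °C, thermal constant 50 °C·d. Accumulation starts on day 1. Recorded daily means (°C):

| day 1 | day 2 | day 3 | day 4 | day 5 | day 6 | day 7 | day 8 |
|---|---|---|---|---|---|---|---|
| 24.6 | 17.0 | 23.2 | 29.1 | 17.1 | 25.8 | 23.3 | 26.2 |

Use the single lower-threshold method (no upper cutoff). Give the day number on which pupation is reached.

day 6

Daily DD above 12.3 °C: 12.3, 4.7, 10.9, 16.8, 4.8, 13.5, 11.0, 13.9.
Cumulative: 12.3, 17.0, 27.9, 44.7, 49.5, 63.0, 74.0, 87.9.
The total first reaches 50 DD on day 6.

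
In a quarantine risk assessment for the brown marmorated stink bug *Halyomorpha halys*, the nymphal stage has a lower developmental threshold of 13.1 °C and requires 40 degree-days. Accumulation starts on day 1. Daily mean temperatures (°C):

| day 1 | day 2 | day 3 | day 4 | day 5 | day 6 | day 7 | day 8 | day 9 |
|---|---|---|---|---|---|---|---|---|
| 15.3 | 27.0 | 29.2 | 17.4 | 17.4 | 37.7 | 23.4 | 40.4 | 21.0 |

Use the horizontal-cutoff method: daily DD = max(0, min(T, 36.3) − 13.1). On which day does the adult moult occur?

day 5

Daily DD above 13.1 °C (capped at 23.2): 2.2, 13.9, 16.1, 4.3, 4.3, 23.2, 10.3, 23.2, 7.9.
Cumulative: 2.2, 16.1, 32.2, 36.5, 40.8, 64.0, 74.3, 97.5, 105.4.
The total first reaches 40 DD on day 5.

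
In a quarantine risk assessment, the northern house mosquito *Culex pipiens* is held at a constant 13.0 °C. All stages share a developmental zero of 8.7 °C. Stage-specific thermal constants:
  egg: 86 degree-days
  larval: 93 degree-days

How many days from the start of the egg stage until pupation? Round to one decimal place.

Daily accumulation at 13.0 °C = 13.0 − 8.7 = 4.3 DD/day.
Total K = 86 + 93 = 179 DD.
Total duration = 179 / 4.3 = 41.628 ≈ 41.6 days.

41.6 days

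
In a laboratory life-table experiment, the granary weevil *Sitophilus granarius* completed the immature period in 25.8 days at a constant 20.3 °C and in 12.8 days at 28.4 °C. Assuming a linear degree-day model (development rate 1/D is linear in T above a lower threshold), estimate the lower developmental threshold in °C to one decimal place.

12.3 °C

Equal thermal constants: D₁(T₁ − T_b) = D₂(T₂ − T_b).
25.8·(20.3 − T_b) = 12.8·(28.4 − T_b)
T_b = (25.8·20.3 − 12.8·28.4) / (25.8 − 12.8) = 160.22 / 13.0 = 12.325 °C ≈ 12.3 °C.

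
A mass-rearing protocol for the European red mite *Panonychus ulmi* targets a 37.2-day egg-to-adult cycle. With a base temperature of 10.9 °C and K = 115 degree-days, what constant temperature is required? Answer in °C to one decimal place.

14.0 °C

Required daily accumulation = 115 / 37.2 = 3.091 DD/day.
T = T_base + 3.091 = 10.9 + 3.091 = 13.991 ≈ 14.0 °C.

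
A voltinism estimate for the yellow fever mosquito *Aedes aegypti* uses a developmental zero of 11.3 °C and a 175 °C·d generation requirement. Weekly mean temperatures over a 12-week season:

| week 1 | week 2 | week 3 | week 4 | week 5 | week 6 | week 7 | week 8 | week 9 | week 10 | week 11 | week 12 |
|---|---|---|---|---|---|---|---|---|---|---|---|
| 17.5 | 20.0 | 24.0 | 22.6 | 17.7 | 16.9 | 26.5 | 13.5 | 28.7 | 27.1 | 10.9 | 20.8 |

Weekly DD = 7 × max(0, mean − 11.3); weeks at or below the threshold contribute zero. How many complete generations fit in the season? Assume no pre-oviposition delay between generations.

Weekly DD (7 × max(0, T̄ − 11.3)): 43.4, 60.9, 88.9, 79.1, 44.8, 39.2, 106.4, 15.4, 121.8, 110.6, 0.0, 66.5.
Season total = 777.0 DD.
Complete generations = ⌊777.0 / 175⌋ = 4.

4 generations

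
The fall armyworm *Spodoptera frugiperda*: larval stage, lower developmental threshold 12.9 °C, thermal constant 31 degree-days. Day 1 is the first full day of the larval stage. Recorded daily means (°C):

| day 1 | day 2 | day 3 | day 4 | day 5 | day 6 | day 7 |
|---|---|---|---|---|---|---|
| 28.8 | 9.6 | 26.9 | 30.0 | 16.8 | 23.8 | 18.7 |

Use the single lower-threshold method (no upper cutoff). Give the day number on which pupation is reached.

Daily DD above 12.9 °C: 15.9, 0.0, 14.0, 17.1, 3.9, 10.9, 5.8.
Cumulative: 15.9, 15.9, 29.9, 47.0, 50.9, 61.8, 67.6.
The total first reaches 31 DD on day 4.

day 4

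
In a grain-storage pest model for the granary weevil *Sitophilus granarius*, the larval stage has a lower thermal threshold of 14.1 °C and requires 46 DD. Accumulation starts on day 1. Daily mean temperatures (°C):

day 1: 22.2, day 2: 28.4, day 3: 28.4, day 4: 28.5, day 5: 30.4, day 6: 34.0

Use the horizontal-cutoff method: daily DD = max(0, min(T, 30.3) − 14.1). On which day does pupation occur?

Daily DD above 14.1 °C (capped at 16.2): 8.1, 14.3, 14.3, 14.4, 16.2, 16.2.
Cumulative: 8.1, 22.4, 36.7, 51.1, 67.3, 83.5.
The total first reaches 46 DD on day 4.

day 4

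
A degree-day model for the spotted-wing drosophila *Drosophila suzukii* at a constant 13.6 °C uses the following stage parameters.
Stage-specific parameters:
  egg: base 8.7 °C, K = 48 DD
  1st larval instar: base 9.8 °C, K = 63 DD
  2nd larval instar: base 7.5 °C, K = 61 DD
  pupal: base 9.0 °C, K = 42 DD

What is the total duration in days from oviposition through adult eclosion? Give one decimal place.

egg: 48 / (13.6 − 8.7) = 48 / 4.9 = 9.796 d.
1st larval instar: 63 / (13.6 − 9.8) = 63 / 3.8 = 16.579 d.
2nd larval instar: 61 / (13.6 − 7.5) = 61 / 6.1 = 10.000 d.
pupal: 42 / (13.6 − 9.0) = 42 / 4.6 = 9.130 d.
Sum = 45.505 ≈ 45.5 days.

45.5 days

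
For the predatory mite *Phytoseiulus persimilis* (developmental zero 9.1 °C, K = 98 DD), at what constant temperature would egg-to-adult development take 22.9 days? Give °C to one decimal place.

Required daily accumulation = 98 / 22.9 = 4.279 DD/day.
T = T_base + 4.279 = 9.1 + 4.279 = 13.379 ≈ 13.4 °C.

13.4 °C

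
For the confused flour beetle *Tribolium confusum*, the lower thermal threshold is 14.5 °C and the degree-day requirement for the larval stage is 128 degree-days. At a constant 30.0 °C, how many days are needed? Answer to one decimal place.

Daily accumulation = 30.0 − 14.5 = 15.5 DD/day.
Duration = 128 / 15.5 = 8.258 ≈ 8.3 days.

8.3 days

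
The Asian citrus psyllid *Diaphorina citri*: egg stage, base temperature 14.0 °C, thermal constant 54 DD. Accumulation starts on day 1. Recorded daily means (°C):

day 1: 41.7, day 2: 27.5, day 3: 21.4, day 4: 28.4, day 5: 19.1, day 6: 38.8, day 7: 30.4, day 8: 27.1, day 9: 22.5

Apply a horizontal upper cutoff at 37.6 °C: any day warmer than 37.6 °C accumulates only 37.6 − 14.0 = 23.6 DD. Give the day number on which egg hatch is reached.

Daily DD above 14.0 °C (capped at 23.6): 23.6, 13.5, 7.4, 14.4, 5.1, 23.6, 16.4, 13.1, 8.5.
Cumulative: 23.6, 37.1, 44.5, 58.9, 64.0, 87.6, 104.0, 117.1, 125.6.
The total first reaches 54 DD on day 4.

day 4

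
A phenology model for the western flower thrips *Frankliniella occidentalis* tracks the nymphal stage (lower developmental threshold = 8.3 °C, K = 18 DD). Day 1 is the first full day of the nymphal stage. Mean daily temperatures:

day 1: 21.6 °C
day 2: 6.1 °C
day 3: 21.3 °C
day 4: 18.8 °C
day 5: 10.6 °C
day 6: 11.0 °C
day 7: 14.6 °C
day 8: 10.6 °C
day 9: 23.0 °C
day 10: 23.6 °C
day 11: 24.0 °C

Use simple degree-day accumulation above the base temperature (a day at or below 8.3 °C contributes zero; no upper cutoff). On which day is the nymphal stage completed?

Daily DD above 8.3 °C: 13.3, 0.0, 13.0, 10.5, 2.3, 2.7, 6.3, 2.3, 14.7, 15.3, 15.7.
Cumulative: 13.3, 13.3, 26.3, 36.8, 39.1, 41.8, 48.1, 50.4, 65.1, 80.4, 96.1.
The total first reaches 18 DD on day 3.

day 3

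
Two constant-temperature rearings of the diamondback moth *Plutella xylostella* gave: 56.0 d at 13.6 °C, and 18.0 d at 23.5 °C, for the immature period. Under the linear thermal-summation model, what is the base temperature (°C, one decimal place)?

Linear rate model ⇒ the product D·(T − T_b) is constant across temperatures.
56.0·(13.6 − T_b) = 18.0·(23.5 − T_b)
T_b = (56.0·13.6 − 18.0·23.5) / (56.0 − 18.0) = 338.60 / 38.0 = 8.911 °C ≈ 8.9 °C.

8.9 °C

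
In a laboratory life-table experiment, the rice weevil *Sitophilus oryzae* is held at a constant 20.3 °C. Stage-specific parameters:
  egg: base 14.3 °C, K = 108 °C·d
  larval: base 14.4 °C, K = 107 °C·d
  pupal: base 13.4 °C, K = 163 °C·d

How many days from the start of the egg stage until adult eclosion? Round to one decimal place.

59.8 days

egg: 108 / (20.3 − 14.3) = 108 / 6.0 = 18.000 d.
larval: 107 / (20.3 − 14.4) = 107 / 5.9 = 18.136 d.
pupal: 163 / (20.3 − 13.4) = 163 / 6.9 = 23.623 d.
Sum = 59.759 ≈ 59.8 days.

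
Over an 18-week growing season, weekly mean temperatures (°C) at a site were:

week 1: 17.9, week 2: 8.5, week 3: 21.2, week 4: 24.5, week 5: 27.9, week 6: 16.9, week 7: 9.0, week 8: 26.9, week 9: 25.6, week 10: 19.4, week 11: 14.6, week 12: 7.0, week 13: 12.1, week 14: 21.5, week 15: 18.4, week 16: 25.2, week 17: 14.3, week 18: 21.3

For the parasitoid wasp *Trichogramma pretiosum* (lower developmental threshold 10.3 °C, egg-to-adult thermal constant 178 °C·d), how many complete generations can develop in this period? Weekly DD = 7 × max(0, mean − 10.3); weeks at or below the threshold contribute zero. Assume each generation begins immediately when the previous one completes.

6 generations

Weekly DD (7 × max(0, T̄ − 10.3)): 53.2, 0.0, 76.3, 99.4, 123.2, 46.2, 0.0, 116.2, 107.1, 63.7, 30.1, 0.0, 12.6, 78.4, 56.7, 104.3, 28.0, 77.0.
Season total = 1072.4 DD.
Complete generations = ⌊1072.4 / 178⌋ = 6.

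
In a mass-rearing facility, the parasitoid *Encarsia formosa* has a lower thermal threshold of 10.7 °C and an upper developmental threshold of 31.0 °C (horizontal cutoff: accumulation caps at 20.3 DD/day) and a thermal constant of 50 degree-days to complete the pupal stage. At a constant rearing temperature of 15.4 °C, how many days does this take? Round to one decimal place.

Daily accumulation = 15.4 − 10.7 = 4.7 DD/day.
Duration = 50 / 4.7 = 10.638 ≈ 10.6 days.

10.6 days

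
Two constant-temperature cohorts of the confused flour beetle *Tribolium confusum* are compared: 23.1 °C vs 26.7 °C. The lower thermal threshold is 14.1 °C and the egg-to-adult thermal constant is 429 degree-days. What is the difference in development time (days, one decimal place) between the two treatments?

13.6 days

At 23.1 °C: 429 / (23.1 − 14.1) = 429 / 9.0 = 47.667 d.
At 26.7 °C: 429 / (26.7 − 14.1) = 429 / 12.6 = 34.048 d.
Difference = |47.667 − 34.048| = 13.619 ≈ 13.6 days.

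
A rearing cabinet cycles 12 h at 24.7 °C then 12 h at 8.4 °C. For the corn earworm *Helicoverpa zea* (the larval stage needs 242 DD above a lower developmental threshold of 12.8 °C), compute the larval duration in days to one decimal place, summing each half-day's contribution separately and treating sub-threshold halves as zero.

40.7 days

Day half: max(0, 24.7 − 12.8) × 0.5 = 11.9 × 0.5 = 5.95 DD.
Night half: max(0, 8.4 − 12.8) × 0.5 = 0.0 × 0.5 = 0.00 DD.
Per 24 h: 5.95 DD/day.
Duration = 242 / 5.95 = 40.672 ≈ 40.7 days.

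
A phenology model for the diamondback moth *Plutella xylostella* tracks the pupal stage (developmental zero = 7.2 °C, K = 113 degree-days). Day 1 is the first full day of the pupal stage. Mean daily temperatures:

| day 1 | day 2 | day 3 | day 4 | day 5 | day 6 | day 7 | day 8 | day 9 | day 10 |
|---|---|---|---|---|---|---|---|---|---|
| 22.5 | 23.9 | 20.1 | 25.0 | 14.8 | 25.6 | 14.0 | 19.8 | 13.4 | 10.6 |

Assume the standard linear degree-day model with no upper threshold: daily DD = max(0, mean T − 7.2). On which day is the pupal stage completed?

day 9

Daily DD above 7.2 °C: 15.3, 16.7, 12.9, 17.8, 7.6, 18.4, 6.8, 12.6, 6.2, 3.4.
Cumulative: 15.3, 32.0, 44.9, 62.7, 70.3, 88.7, 95.5, 108.1, 114.3, 117.7.
The total first reaches 113 DD on day 9.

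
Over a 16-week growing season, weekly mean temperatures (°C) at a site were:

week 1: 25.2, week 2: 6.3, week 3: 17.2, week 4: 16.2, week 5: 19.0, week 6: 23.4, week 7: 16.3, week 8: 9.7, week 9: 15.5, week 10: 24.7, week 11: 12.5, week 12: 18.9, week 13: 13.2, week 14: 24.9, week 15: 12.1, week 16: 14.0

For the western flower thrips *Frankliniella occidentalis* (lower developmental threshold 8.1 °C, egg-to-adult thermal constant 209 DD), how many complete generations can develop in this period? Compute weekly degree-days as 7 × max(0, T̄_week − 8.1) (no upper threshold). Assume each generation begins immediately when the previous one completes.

Weekly DD (7 × max(0, T̄ − 8.1)): 119.7, 0.0, 63.7, 56.7, 76.3, 107.1, 57.4, 11.2, 51.8, 116.2, 30.8, 75.6, 35.7, 117.6, 28.0, 41.3.
Season total = 989.1 DD.
Complete generations = ⌊989.1 / 209⌋ = 4.

4 generations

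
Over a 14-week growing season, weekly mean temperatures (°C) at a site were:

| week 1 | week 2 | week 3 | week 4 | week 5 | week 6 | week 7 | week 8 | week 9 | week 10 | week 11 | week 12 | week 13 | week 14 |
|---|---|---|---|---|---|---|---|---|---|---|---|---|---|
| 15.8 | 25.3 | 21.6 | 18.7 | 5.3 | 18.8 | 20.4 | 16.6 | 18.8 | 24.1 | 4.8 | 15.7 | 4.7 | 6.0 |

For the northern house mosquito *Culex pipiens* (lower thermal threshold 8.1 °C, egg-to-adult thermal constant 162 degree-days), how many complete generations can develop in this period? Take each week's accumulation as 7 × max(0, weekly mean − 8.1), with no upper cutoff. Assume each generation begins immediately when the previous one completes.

4 generations

Weekly DD (7 × max(0, T̄ − 8.1)): 53.9, 120.4, 94.5, 74.2, 0.0, 74.9, 86.1, 59.5, 74.9, 112.0, 0.0, 53.2, 0.0, 0.0.
Season total = 803.6 DD.
Complete generations = ⌊803.6 / 162⌋ = 4.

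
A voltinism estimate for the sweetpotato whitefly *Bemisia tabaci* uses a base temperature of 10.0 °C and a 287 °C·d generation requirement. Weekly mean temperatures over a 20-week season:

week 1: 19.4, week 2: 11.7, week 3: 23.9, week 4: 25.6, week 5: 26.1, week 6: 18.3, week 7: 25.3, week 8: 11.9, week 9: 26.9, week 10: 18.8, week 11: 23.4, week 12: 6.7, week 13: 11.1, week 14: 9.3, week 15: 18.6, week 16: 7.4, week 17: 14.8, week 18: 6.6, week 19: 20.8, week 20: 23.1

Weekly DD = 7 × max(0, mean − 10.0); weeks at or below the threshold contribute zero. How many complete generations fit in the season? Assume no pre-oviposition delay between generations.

Weekly DD (7 × max(0, T̄ − 10.0)): 65.8, 11.9, 97.3, 109.2, 112.7, 58.1, 107.1, 13.3, 118.3, 61.6, 93.8, 0.0, 7.7, 0.0, 60.2, 0.0, 33.6, 0.0, 75.6, 91.7.
Season total = 1117.9 DD.
Complete generations = ⌊1117.9 / 287⌋ = 3.

3 generations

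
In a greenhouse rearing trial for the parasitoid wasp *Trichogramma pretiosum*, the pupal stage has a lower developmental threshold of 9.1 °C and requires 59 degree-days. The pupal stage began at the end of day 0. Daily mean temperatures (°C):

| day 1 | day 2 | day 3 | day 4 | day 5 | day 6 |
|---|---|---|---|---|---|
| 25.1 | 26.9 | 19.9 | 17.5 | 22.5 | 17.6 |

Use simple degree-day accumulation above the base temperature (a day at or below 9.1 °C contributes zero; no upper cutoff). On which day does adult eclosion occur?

day 5

Daily DD above 9.1 °C: 16.0, 17.8, 10.8, 8.4, 13.4, 8.5.
Cumulative: 16.0, 33.8, 44.6, 53.0, 66.4, 74.9.
The total first reaches 59 DD on day 5.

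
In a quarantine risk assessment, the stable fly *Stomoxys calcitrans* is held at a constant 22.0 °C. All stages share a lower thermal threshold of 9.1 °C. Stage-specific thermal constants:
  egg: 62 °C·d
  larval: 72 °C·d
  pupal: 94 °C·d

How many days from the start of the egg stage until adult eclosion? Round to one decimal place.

Daily accumulation at 22.0 °C = 22.0 − 9.1 = 12.9 DD/day.
Total K = 62 + 72 + 94 = 228 DD.
Total duration = 228 / 12.9 = 17.674 ≈ 17.7 days.

17.7 days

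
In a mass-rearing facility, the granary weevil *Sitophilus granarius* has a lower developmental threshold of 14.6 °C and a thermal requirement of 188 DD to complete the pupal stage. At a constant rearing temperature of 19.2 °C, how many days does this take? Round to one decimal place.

Daily accumulation = 19.2 − 14.6 = 4.6 DD/day.
Duration = 188 / 4.6 = 40.870 ≈ 40.9 days.

40.9 days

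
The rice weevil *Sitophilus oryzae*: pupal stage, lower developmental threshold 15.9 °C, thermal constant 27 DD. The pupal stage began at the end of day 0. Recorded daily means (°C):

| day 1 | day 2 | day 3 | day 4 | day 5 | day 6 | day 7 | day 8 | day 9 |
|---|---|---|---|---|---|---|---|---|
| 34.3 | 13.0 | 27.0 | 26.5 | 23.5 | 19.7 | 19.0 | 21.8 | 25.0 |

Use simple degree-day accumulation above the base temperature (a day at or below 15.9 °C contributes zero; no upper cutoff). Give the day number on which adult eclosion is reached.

day 3

Daily DD above 15.9 °C: 18.4, 0.0, 11.1, 10.6, 7.6, 3.8, 3.1, 5.9, 9.1.
Cumulative: 18.4, 18.4, 29.5, 40.1, 47.7, 51.5, 54.6, 60.5, 69.6.
The total first reaches 27 DD on day 3.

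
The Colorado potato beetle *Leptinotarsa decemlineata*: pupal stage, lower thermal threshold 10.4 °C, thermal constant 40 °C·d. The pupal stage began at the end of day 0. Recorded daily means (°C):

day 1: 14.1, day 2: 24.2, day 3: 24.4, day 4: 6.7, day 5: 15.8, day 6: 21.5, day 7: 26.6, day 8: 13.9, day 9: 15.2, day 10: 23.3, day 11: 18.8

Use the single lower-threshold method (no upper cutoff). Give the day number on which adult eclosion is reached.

Daily DD above 10.4 °C: 3.7, 13.8, 14.0, 0.0, 5.4, 11.1, 16.2, 3.5, 4.8, 12.9, 8.4.
Cumulative: 3.7, 17.5, 31.5, 31.5, 36.9, 48.0, 64.2, 67.7, 72.5, 85.4, 93.8.
The total first reaches 40 DD on day 6.

day 6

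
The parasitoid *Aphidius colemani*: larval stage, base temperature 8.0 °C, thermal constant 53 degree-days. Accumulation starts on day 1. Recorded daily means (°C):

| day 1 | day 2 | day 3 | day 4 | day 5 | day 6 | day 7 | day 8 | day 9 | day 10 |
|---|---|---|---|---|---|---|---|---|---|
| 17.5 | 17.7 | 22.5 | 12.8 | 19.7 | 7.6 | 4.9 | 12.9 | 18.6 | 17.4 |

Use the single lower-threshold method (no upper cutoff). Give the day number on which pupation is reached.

day 8

Daily DD above 8.0 °C: 9.5, 9.7, 14.5, 4.8, 11.7, 0.0, 0.0, 4.9, 10.6, 9.4.
Cumulative: 9.5, 19.2, 33.7, 38.5, 50.2, 50.2, 50.2, 55.1, 65.7, 75.1.
The total first reaches 53 DD on day 8.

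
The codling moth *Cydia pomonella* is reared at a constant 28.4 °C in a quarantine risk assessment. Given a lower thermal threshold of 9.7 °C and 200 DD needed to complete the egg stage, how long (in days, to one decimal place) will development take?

10.7 days

Daily accumulation = 28.4 − 9.7 = 18.7 DD/day.
Duration = 200 / 18.7 = 10.695 ≈ 10.7 days.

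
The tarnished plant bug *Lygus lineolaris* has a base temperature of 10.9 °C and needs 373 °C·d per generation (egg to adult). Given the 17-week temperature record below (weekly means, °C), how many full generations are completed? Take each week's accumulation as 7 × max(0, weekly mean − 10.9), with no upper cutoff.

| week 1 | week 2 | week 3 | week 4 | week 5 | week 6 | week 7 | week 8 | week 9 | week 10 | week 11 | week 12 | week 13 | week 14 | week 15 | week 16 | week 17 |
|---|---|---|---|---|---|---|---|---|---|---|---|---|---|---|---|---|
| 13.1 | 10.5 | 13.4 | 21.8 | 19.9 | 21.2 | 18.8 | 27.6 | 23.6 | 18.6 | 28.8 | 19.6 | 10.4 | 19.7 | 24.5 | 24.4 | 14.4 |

Weekly DD (7 × max(0, T̄ − 10.9)): 15.4, 0.0, 17.5, 76.3, 63.0, 72.1, 55.3, 116.9, 88.9, 53.9, 125.3, 60.9, 0.0, 61.6, 95.2, 94.5, 24.5.
Season total = 1021.3 DD.
Complete generations = ⌊1021.3 / 373⌋ = 2.

2 generations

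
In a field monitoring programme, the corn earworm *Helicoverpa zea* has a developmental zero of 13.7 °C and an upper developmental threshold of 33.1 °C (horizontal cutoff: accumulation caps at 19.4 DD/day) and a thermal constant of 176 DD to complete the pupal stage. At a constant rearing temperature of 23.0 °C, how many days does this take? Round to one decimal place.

18.9 days

Daily accumulation = 23.0 − 13.7 = 9.3 DD/day.
Duration = 176 / 9.3 = 18.925 ≈ 18.9 days.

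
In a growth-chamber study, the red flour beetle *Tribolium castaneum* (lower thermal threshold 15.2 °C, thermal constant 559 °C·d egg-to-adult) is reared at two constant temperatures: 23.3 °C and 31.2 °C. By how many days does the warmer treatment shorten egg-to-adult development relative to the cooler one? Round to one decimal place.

At 23.3 °C: 559 / (23.3 − 15.2) = 559 / 8.1 = 69.012 d.
At 31.2 °C: 559 / (31.2 − 15.2) = 559 / 16.0 = 34.938 d.
Difference = |69.012 − 34.938| = 34.075 ≈ 34.1 days.

34.1 days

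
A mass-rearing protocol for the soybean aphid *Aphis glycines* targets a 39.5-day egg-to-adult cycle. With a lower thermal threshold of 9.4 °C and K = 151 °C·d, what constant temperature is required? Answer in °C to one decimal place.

Required daily accumulation = 151 / 39.5 = 3.823 DD/day.
T = T_base + 3.823 = 9.4 + 3.823 = 13.223 ≈ 13.2 °C.

13.2 °C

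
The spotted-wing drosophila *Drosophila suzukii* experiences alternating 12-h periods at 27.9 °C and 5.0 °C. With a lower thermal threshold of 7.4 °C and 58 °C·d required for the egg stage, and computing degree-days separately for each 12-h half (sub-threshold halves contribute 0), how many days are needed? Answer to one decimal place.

5.7 days

Day half: max(0, 27.9 − 7.4) × 0.5 = 20.5 × 0.5 = 10.25 DD.
Night half: max(0, 5.0 − 7.4) × 0.5 = 0.0 × 0.5 = 0.00 DD.
Per 24 h: 10.25 DD/day.
Duration = 58 / 10.25 = 5.659 ≈ 5.7 days.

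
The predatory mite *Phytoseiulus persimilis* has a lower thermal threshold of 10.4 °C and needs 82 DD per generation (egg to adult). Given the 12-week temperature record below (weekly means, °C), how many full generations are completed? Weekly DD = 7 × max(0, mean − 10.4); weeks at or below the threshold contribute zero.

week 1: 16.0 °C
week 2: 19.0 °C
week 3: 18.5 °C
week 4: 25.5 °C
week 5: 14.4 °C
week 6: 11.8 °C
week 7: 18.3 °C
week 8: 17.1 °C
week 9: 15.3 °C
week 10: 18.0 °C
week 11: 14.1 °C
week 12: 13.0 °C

Weekly DD (7 × max(0, T̄ − 10.4)): 39.2, 60.2, 56.7, 105.7, 28.0, 9.8, 55.3, 46.9, 34.3, 53.2, 25.9, 18.2.
Season total = 533.4 DD.
Complete generations = ⌊533.4 / 82⌋ = 6.

6 generations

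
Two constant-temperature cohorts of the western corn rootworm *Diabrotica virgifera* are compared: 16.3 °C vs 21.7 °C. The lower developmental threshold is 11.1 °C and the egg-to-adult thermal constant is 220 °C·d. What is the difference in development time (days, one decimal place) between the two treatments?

21.6 days

At 16.3 °C: 220 / (16.3 − 11.1) = 220 / 5.2 = 42.308 d.
At 21.7 °C: 220 / (21.7 − 11.1) = 220 / 10.6 = 20.755 d.
Difference = |42.308 − 20.755| = 21.553 ≈ 21.6 days.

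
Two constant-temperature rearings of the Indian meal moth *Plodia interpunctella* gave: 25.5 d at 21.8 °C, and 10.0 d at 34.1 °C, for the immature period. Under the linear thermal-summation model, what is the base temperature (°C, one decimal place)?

Under the model K = D·(T − T_b), so D₁·(T₁ − T_b) = D₂·(T₂ − T_b).
25.5·(21.8 − T_b) = 10.0·(34.1 − T_b)
T_b = (25.5·21.8 − 10.0·34.1) / (25.5 − 10.0) = 214.90 / 15.5 = 13.865 °C ≈ 13.9 °C.

13.9 °C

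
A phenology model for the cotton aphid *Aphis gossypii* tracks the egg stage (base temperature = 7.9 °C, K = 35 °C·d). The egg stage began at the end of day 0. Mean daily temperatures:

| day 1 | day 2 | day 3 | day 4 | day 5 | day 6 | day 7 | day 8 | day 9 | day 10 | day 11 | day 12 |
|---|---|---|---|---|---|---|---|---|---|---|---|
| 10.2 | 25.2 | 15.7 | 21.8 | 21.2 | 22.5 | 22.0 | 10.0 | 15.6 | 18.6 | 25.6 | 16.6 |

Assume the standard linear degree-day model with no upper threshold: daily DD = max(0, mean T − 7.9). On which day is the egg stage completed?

day 4

Daily DD above 7.9 °C: 2.3, 17.3, 7.8, 13.9, 13.3, 14.6, 14.1, 2.1, 7.7, 10.7, 17.7, 8.7.
Cumulative: 2.3, 19.6, 27.4, 41.3, 54.6, 69.2, 83.3, 85.4, 93.1, 103.8, 121.5, 130.2.
The total first reaches 35 DD on day 4.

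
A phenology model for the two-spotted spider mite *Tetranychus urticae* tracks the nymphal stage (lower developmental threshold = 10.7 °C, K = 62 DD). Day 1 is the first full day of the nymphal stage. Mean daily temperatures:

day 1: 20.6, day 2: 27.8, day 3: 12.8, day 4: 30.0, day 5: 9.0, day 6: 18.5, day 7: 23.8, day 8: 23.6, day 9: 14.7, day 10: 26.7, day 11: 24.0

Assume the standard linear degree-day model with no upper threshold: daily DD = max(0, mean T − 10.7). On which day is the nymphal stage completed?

day 7

Daily DD above 10.7 °C: 9.9, 17.1, 2.1, 19.3, 0.0, 7.8, 13.1, 12.9, 4.0, 16.0, 13.3.
Cumulative: 9.9, 27.0, 29.1, 48.4, 48.4, 56.2, 69.3, 82.2, 86.2, 102.2, 115.5.
The total first reaches 62 DD on day 7.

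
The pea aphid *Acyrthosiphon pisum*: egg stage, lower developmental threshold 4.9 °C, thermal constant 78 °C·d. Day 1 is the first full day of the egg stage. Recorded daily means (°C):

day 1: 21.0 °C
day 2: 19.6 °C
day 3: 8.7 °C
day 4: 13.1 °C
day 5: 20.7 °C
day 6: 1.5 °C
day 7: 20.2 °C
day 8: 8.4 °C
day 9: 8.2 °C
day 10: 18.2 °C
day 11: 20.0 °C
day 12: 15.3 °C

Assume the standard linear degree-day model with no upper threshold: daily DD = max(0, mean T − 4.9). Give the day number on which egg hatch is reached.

day 9

Daily DD above 4.9 °C: 16.1, 14.7, 3.8, 8.2, 15.8, 0.0, 15.3, 3.5, 3.3, 13.3, 15.1, 10.4.
Cumulative: 16.1, 30.8, 34.6, 42.8, 58.6, 58.6, 73.9, 77.4, 80.7, 94.0, 109.1, 119.5.
The total first reaches 78 DD on day 9.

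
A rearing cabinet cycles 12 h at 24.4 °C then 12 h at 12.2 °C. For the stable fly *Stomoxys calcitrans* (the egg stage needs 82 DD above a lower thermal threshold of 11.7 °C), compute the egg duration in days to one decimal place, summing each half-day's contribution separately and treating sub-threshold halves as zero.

Day half: max(0, 24.4 − 11.7) × 0.5 = 12.7 × 0.5 = 6.35 DD.
Night half: max(0, 12.2 − 11.7) × 0.5 = 0.5 × 0.5 = 0.25 DD.
Per 24 h: 6.60 DD/day.
Duration = 82 / 6.60 = 12.424 ≈ 12.4 days.

12.4 days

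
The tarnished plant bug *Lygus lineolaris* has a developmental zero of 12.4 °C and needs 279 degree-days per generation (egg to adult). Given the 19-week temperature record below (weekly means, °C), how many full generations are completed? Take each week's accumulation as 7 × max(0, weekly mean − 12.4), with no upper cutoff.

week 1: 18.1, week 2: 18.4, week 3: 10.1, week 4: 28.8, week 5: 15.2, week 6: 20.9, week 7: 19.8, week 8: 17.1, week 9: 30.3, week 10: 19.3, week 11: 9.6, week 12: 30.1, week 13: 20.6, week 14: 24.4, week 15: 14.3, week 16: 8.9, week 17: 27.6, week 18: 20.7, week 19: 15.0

3 generations

Weekly DD (7 × max(0, T̄ − 12.4)): 39.9, 42.0, 0.0, 114.8, 19.6, 59.5, 51.8, 32.9, 125.3, 48.3, 0.0, 123.9, 57.4, 84.0, 13.3, 0.0, 106.4, 58.1, 18.2.
Season total = 995.4 DD.
Complete generations = ⌊995.4 / 279⌋ = 3.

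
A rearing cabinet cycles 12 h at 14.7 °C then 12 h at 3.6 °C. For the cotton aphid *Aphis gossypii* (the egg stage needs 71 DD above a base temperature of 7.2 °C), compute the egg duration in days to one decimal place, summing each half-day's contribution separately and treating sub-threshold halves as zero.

18.9 days

Day half: max(0, 14.7 − 7.2) × 0.5 = 7.5 × 0.5 = 3.75 DD.
Night half: max(0, 3.6 − 7.2) × 0.5 = 0.0 × 0.5 = 0.00 DD.
Per 24 h: 3.75 DD/day.
Duration = 71 / 3.75 = 18.933 ≈ 18.9 days.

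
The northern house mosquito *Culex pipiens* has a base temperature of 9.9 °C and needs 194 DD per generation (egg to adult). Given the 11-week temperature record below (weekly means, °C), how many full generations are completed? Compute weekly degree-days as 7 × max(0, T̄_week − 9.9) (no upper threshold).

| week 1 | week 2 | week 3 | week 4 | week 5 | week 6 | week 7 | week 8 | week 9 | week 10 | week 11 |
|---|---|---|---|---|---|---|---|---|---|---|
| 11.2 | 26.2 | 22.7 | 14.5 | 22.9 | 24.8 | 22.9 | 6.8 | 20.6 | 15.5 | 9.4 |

Weekly DD (7 × max(0, T̄ − 9.9)): 9.1, 114.1, 89.6, 32.2, 91.0, 104.3, 91.0, 0.0, 74.9, 39.2, 0.0.
Season total = 645.4 DD.
Complete generations = ⌊645.4 / 194⌋ = 3.

3 generations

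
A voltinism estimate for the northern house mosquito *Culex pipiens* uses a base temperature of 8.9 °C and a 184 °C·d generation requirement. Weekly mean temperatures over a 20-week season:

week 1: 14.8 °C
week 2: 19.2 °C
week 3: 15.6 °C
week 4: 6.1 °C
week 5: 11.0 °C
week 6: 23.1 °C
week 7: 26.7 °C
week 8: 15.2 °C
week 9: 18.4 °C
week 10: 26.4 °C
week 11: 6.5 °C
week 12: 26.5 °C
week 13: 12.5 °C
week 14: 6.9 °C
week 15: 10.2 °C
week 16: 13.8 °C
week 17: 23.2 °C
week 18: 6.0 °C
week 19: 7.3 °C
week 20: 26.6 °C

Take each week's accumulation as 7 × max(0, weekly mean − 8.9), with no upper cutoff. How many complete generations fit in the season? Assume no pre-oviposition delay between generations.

Weekly DD (7 × max(0, T̄ − 8.9)): 41.3, 72.1, 46.9, 0.0, 14.7, 99.4, 124.6, 44.1, 66.5, 122.5, 0.0, 123.2, 25.2, 0.0, 9.1, 34.3, 100.1, 0.0, 0.0, 123.9.
Season total = 1047.9 DD.
Complete generations = ⌊1047.9 / 184⌋ = 5.

5 generations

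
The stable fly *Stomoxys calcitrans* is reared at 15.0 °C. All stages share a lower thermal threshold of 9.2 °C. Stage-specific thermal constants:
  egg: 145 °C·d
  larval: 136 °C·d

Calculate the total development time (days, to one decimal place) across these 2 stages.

Daily accumulation at 15.0 °C = 15.0 − 9.2 = 5.8 DD/day.
Total K = 145 + 136 = 281 DD.
Total duration = 281 / 5.8 = 48.448 ≈ 48.4 days.

48.4 days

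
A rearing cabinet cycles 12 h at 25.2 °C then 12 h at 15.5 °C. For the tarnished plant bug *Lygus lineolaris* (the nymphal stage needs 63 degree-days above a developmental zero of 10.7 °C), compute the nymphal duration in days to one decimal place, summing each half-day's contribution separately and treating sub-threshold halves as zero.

6.5 days

Day half: max(0, 25.2 − 10.7) × 0.5 = 14.5 × 0.5 = 7.25 DD.
Night half: max(0, 15.5 − 10.7) × 0.5 = 4.8 × 0.5 = 2.40 DD.
Per 24 h: 9.65 DD/day.
Duration = 63 / 9.65 = 6.528 ≈ 6.5 days.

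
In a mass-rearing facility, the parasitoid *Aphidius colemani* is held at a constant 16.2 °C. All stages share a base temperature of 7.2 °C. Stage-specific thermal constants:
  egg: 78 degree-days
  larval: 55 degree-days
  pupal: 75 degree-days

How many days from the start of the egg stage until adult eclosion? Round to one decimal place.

Daily accumulation at 16.2 °C = 16.2 − 7.2 = 9.0 DD/day.
Total K = 78 + 55 + 75 = 208 DD.
Total duration = 208 / 9.0 = 23.111 ≈ 23.1 days.

23.1 days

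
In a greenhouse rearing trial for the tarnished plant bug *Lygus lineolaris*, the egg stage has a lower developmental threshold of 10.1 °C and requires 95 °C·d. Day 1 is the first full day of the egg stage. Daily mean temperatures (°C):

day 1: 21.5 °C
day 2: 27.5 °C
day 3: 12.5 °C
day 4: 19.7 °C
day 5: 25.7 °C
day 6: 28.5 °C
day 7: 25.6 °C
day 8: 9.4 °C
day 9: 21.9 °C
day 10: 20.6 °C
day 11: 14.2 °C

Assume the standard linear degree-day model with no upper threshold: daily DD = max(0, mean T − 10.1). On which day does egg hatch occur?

Daily DD above 10.1 °C: 11.4, 17.4, 2.4, 9.6, 15.6, 18.4, 15.5, 0.0, 11.8, 10.5, 4.1.
Cumulative: 11.4, 28.8, 31.2, 40.8, 56.4, 74.8, 90.3, 90.3, 102.1, 112.6, 116.7.
The total first reaches 95 DD on day 9.

day 9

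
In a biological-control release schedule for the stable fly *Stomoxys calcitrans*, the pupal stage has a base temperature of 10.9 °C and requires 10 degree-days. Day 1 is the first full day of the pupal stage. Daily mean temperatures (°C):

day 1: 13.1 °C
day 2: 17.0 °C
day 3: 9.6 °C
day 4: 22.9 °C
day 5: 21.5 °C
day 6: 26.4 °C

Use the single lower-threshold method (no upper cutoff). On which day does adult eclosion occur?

day 4

Daily DD above 10.9 °C: 2.2, 6.1, 0.0, 12.0, 10.6, 15.5.
Cumulative: 2.2, 8.3, 8.3, 20.3, 30.9, 46.4.
The total first reaches 10 DD on day 4.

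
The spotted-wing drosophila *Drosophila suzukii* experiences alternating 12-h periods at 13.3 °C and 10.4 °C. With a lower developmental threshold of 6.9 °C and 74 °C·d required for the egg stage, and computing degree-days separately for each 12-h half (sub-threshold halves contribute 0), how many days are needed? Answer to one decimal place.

14.9 days

Day half: max(0, 13.3 − 6.9) × 0.5 = 6.4 × 0.5 = 3.20 DD.
Night half: max(0, 10.4 − 6.9) × 0.5 = 3.5 × 0.5 = 1.75 DD.
Per 24 h: 4.95 DD/day.
Duration = 74 / 4.95 = 14.949 ≈ 14.9 days.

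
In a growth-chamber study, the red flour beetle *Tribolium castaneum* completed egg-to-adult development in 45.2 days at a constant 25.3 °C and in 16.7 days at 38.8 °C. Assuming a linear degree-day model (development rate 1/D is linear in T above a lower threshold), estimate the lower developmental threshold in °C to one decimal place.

Under the model K = D·(T − T_b), so D₁·(T₁ − T_b) = D₂·(T₂ − T_b).
45.2·(25.3 − T_b) = 16.7·(38.8 − T_b)
T_b = (45.2·25.3 − 16.7·38.8) / (45.2 − 16.7) = 495.60 / 28.5 = 17.389 °C ≈ 17.4 °C.

17.4 °C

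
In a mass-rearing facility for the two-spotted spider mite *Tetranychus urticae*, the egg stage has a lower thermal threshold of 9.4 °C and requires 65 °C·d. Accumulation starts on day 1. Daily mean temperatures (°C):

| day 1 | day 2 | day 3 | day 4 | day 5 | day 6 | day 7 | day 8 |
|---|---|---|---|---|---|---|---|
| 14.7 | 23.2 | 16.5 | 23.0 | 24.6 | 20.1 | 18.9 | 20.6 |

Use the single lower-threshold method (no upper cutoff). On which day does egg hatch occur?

day 6

Daily DD above 9.4 °C: 5.3, 13.8, 7.1, 13.6, 15.2, 10.7, 9.5, 11.2.
Cumulative: 5.3, 19.1, 26.2, 39.8, 55.0, 65.7, 75.2, 86.4.
The total first reaches 65 DD on day 6.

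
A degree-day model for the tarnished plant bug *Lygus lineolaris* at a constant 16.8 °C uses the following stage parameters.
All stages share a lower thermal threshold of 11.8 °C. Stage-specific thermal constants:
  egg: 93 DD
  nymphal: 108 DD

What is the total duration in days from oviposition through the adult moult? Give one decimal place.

40.2 days

Daily accumulation at 16.8 °C = 16.8 − 11.8 = 5.0 DD/day.
Total K = 93 + 108 = 201 DD.
Total duration = 201 / 5.0 = 40.200 ≈ 40.2 days.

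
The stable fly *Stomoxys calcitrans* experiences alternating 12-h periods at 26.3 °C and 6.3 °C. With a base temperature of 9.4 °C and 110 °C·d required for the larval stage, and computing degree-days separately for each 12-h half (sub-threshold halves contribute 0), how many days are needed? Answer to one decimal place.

13.0 days

Day half: max(0, 26.3 − 9.4) × 0.5 = 16.9 × 0.5 = 8.45 DD.
Night half: max(0, 6.3 − 9.4) × 0.5 = 0.0 × 0.5 = 0.00 DD.
Per 24 h: 8.45 DD/day.
Duration = 110 / 8.45 = 13.018 ≈ 13.0 days.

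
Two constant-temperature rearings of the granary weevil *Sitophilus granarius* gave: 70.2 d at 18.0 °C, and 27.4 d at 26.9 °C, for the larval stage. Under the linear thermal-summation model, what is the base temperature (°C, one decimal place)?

12.3 °C

Linear rate model ⇒ the product D·(T − T_b) is constant across temperatures.
70.2·(18.0 − T_b) = 27.4·(26.9 − T_b)
T_b = (70.2·18.0 − 27.4·26.9) / (70.2 − 27.4) = 526.54 / 42.8 = 12.302 °C ≈ 12.3 °C.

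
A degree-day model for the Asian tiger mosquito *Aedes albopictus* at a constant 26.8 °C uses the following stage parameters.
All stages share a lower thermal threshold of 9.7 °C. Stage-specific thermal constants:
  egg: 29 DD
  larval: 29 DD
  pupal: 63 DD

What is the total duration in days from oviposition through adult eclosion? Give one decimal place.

7.1 days

Daily accumulation at 26.8 °C = 26.8 − 9.7 = 17.1 DD/day.
Total K = 29 + 29 + 63 = 121 DD.
Total duration = 121 / 17.1 = 7.076 ≈ 7.1 days.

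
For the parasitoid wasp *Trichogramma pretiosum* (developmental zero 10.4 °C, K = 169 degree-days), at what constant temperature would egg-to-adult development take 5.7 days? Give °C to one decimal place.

40.0 °C

Required daily accumulation = 169 / 5.7 = 29.649 DD/day.
T = T_base + 29.649 = 10.4 + 29.649 = 40.049 ≈ 40.0 °C.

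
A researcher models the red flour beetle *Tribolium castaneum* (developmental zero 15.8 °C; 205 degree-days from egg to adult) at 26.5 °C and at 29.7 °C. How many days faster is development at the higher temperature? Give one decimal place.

4.4 days

At 26.5 °C: 205 / (26.5 − 15.8) = 205 / 10.7 = 19.159 d.
At 29.7 °C: 205 / (29.7 − 15.8) = 205 / 13.9 = 14.748 d.
Difference = |19.159 − 14.748| = 4.411 ≈ 4.4 days.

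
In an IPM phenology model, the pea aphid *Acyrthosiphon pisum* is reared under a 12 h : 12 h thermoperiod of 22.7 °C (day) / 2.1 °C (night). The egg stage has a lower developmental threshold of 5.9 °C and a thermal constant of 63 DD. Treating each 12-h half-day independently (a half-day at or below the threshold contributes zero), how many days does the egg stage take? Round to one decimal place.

Day half: max(0, 22.7 − 5.9) × 0.5 = 16.8 × 0.5 = 8.40 DD.
Night half: max(0, 2.1 − 5.9) × 0.5 = 0.0 × 0.5 = 0.00 DD.
Per 24 h: 8.40 DD/day.
Duration = 63 / 8.40 = 7.500 ≈ 7.5 days.

7.5 days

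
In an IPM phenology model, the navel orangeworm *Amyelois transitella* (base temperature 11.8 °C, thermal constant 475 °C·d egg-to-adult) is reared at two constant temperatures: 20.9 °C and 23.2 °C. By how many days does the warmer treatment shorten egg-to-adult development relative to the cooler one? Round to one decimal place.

At 20.9 °C: 475 / (20.9 − 11.8) = 475 / 9.1 = 52.198 d.
At 23.2 °C: 475 / (23.2 − 11.8) = 475 / 11.4 = 41.667 d.
Difference = |52.198 − 41.667| = 10.531 ≈ 10.5 days.

10.5 days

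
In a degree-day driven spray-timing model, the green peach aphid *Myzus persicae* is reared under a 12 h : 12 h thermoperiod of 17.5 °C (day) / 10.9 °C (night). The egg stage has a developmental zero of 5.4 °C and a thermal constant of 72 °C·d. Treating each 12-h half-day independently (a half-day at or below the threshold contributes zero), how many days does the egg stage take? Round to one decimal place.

Day half: max(0, 17.5 − 5.4) × 0.5 = 12.1 × 0.5 = 6.05 DD.
Night half: max(0, 10.9 − 5.4) × 0.5 = 5.5 × 0.5 = 2.75 DD.
Per 24 h: 8.80 DD/day.
Duration = 72 / 8.80 = 8.182 ≈ 8.2 days.

8.2 days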